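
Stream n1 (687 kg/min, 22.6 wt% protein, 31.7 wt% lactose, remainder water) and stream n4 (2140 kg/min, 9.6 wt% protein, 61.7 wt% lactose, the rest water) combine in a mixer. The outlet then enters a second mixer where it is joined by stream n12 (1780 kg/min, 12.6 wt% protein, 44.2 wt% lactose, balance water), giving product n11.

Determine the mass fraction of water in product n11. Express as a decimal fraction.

Overall, product flow = 4607 kg/min.
water in = 687×0.457 + 2140×0.287 + 1780×0.432 = 1697.1 kg/min.
water fraction in n11 = 0.368.

0.368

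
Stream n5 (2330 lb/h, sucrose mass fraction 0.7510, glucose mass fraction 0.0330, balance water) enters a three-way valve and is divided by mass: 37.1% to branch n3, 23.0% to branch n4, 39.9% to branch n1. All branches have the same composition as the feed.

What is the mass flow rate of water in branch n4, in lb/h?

115.8 lb/h

Branch n4 total = 0.230×2330 = 535.9 lb/h.
water in n4 = 0.216×535.9 = 115.75 lb/h.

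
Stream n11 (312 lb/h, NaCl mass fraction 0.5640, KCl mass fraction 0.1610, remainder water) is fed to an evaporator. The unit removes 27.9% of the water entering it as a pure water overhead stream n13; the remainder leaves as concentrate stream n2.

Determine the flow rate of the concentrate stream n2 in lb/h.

water entering = 312×0.275 = 85.8 lb/h; overhead removed = 0.279×85.8 = 23.938 lb/h.
Concentrate = 312 − 23.938 = 288.06 lb/h.

288.1 lb/h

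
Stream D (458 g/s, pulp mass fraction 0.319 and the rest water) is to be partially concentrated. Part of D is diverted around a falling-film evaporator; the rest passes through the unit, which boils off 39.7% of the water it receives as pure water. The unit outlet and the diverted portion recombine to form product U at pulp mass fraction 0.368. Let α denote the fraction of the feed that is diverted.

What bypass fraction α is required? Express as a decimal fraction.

All 458×0.319 = 146.1 g/s of pulp reaches U, so U = 146.1/0.368 = 397.02 g/s and vapour = 60.984 g/s.
The evaporator receives (1−α)·458 of feed at 0.681 water and removes 0.397 of that water:
0.397×0.681×(1−α)×458 = 60.984
(1−α) = 60.984/123.82 = 0.4925;  α = 0.5075.

0.507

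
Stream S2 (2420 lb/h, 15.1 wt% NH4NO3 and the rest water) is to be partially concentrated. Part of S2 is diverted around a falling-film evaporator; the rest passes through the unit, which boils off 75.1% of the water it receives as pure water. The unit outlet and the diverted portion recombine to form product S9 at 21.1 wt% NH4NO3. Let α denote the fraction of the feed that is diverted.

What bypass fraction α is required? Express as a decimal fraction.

0.554

All 2420×0.151 = 365.42 lb/h of NH4NO3 reaches S9, so S9 = 365.42/0.211 = 1731.8 lb/h and vapour = 688.15 lb/h.
The evaporator receives (1−α)·2420 of feed at 0.849 water and removes 0.751 of that water:
0.751×0.849×(1−α)×2420 = 688.15
(1−α) = 688.15/1543 = 0.4460;  α = 0.5540.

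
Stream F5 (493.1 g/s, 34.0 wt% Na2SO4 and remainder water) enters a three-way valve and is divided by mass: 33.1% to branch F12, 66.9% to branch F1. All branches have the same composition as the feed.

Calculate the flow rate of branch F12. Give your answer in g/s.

163.2 g/s

Branch F12 flow = 0.331×493.1 = 163.22 g/s.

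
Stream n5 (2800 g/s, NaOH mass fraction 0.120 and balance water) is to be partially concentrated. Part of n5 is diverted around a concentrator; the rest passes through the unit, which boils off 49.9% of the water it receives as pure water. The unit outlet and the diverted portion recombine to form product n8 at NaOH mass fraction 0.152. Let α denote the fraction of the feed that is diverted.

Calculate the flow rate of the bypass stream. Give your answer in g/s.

All 2800×0.120 = 336 g/s of NaOH reaches n8, so n8 = 336/0.152 = 2210.5 g/s and vapour = 589.47 g/s.
The evaporator receives (1−α)·2800 of feed at 0.880 water and removes 0.499 of that water:
0.499×0.880×(1−α)×2800 = 589.47
(1−α) = 589.47/1229.5 = 0.4794;  α = 0.5206.
Bypass flow = 0.5206×2800 = 1457.6 g/s.

1458 g/s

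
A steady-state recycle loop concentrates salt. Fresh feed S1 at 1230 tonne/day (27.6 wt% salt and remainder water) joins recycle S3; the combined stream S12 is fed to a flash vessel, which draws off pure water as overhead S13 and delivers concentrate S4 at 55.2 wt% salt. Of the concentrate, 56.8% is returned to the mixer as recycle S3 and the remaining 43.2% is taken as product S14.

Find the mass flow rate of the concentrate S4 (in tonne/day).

1424 tonne/day

Overall salt balance (none leaves overhead): salt in fresh feed = salt in product, i.e. 1230×0.276 = (1−0.568)·S4·0.552.
S4 = 339.48/(0.552×0.432) = 1423.6 tonne/day.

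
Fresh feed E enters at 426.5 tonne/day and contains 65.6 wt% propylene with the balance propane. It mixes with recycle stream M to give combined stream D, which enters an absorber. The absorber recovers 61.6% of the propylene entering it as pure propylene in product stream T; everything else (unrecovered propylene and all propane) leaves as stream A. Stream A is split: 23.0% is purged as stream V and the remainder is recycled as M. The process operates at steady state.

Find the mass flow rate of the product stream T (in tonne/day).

244.7 tonne/day

propylene in D: m_A = 426.5×0.656 + (1−0.230)·(1−0.616)·m_A, so m_A = 279.78/0.7043 = 397.24 tonne/day.
Product T = 0.616×397.24 = 244.7 tonne/day.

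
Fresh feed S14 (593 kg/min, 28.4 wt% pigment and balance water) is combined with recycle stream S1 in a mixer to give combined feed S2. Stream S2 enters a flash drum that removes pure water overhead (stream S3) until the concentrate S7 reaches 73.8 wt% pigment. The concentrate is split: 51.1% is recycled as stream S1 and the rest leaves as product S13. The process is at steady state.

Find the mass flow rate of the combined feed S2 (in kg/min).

Overall pigment balance (none leaves overhead): pigment in fresh feed = pigment in product, i.e. 593×0.284 = (1−0.511)·S7·0.738.
S7 = 168.41/(0.738×0.489) = 466.67 kg/min.
Recycle S1 = 0.511×466.67 = 238.47 kg/min.
Combined feed S2 = 593 + 238.47 = 831.47 kg/min.

831.5 kg/min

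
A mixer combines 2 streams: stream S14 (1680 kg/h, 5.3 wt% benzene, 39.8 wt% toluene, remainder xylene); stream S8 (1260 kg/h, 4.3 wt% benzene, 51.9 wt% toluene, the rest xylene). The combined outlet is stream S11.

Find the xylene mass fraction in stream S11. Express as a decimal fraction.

Total flow out = 1680 + 1260 = 2940 kg/h.
xylene in = 1680×0.549 + 1260×0.438 = 1474.2 kg/h.
xylene mass fraction in S11 = 1474.2/2940 = 0.501.

0.501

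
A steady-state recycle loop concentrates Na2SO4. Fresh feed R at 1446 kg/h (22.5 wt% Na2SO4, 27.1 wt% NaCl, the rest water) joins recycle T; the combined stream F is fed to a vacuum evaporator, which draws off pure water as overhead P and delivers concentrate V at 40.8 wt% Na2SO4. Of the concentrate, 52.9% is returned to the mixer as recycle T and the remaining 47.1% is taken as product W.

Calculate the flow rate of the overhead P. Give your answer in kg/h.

Overall Na2SO4 balance (none leaves overhead): Na2SO4 in fresh feed = Na2SO4 in product, i.e. 1446×0.225 = (1−0.529)·V·0.408.
V = 325.35/(0.408×0.471) = 1693 kg/h.
Recycle T = 0.529×1693 = 895.62 kg/h.
Combined feed F = 1446 + 895.62 = 2341.6 kg/h.
Overhead P = F − V = 2341.6 − 1693 = 648.57 kg/h.

648.6 kg/h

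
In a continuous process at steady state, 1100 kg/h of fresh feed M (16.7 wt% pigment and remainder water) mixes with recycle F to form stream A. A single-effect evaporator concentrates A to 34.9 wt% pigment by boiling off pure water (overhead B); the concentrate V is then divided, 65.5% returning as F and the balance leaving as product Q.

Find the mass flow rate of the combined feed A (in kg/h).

2099 kg/h

Overall pigment balance (none leaves overhead): pigment in fresh feed = pigment in product, i.e. 1100×0.167 = (1−0.655)·V·0.349.
V = 183.7/(0.349×0.345) = 1525.7 kg/h.
Recycle F = 0.655×1525.7 = 999.32 kg/h.
Combined feed A = 1100 + 999.32 = 2099.3 kg/h.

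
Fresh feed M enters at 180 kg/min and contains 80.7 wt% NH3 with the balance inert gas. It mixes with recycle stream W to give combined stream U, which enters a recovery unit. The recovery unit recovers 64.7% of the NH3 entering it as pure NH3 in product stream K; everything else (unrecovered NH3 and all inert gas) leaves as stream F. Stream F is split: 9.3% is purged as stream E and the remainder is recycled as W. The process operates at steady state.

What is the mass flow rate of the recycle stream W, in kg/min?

407.2 kg/min

inert gas enters only via M and leaves only via the purge: 180×0.193 = 0.093×(inert gas in F), and the recovery unit passes all inert gas, so inert gas in U = inert gas in F = 373.55 kg/min.
NH3 in U: m_A = 180×0.807 + (1−0.093)·(1−0.647)·m_A, so m_A = 145.26/0.6798 = 213.67 kg/min.
F = (1−0.647)×213.67 + 373.55 = 448.97 kg/min.
Recycle W = (1−0.093)×448.97 = 407.22 kg/min.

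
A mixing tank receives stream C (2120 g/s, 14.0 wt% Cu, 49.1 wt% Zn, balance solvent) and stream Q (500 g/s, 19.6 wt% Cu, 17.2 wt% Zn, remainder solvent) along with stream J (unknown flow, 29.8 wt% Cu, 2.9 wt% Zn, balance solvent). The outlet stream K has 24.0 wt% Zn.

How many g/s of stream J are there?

Let J be the unknown flow. Total out = 2620 + J.
Zn balance: 1126.9 + 0.029·J = 0.240·(2620 + J)
(0.029 − 0.240)·J = 0.240×2620 − 1126.9 = -498.12
J = -498.12 / -0.211 = 2360.8 g/s

2361 g/s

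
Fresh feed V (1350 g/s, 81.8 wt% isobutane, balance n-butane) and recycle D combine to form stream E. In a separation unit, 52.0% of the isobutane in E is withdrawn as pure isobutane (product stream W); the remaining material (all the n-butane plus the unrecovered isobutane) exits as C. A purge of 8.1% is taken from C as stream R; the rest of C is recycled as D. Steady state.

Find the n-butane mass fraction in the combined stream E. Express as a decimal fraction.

0.6055

n-butane enters only via V and leaves only via the purge: 1350×0.182 = 0.081×(n-butane in C), and the separation unit passes all n-butane, so n-butane in E = n-butane in C = 3033.3 g/s.
isobutane in E: m_A = 1350×0.818 + (1−0.081)·(1−0.520)·m_A, so m_A = 1104.3/0.5589 = 1975.9 g/s.
E = 1975.9 + 3033.3 = 5009.2 g/s.
n-butane fraction in E = 3033.3/5009.2 = 0.6055.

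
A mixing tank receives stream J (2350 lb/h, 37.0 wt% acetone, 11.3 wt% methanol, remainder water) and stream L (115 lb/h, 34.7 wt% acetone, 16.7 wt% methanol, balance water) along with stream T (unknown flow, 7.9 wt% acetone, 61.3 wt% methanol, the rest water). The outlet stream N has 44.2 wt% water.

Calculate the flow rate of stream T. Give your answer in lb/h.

1353 lb/h

Let T be the unknown flow. Total out = 2465 + T.
water balance: 1270.8 + 0.308·T = 0.442·(2465 + T)
(0.308 − 0.442)·T = 0.442×2465 − 1270.8 = -181.31
T = -181.31 / -0.134 = 1353.1 lb/h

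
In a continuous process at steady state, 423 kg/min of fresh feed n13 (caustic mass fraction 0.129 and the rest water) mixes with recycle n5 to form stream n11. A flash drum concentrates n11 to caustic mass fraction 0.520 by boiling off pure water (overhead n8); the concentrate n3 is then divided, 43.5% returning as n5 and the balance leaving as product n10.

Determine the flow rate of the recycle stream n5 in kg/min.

80.79 kg/min

Overall caustic balance (none leaves overhead): caustic in fresh feed = caustic in product, i.e. 423×0.129 = (1−0.435)·n3·0.520.
n3 = 54.567/(0.520×0.565) = 185.73 kg/min.
Recycle n5 = 0.435×185.73 = 80.792 kg/min.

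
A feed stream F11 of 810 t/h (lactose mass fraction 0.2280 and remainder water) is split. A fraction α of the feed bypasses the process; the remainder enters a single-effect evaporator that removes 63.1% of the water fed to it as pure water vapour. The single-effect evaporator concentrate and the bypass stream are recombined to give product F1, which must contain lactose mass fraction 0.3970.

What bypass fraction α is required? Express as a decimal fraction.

0.126

All 810×0.228 = 184.68 t/h of lactose reaches F1, so F1 = 184.68/0.397 = 465.19 t/h and vapour = 344.81 t/h.
The evaporator receives (1−α)·810 of feed at 0.772 water and removes 0.631 of that water:
0.631×0.772×(1−α)×810 = 344.81
(1−α) = 344.81/394.58 = 0.8739;  α = 0.1261.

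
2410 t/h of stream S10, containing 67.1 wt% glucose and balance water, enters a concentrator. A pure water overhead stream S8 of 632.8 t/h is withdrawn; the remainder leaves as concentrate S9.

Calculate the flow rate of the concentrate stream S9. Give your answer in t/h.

1777 t/h

Concentrate = 2410 − 632.8 = 1777.2 t/h.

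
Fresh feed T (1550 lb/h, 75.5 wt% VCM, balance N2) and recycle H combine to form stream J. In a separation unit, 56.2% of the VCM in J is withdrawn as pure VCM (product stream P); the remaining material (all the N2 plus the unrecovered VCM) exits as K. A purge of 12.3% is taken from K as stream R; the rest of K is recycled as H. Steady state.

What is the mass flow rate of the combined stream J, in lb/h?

4988 lb/h

N2 enters only via T and leaves only via the purge: 1550×0.245 = 0.123×(N2 in K), and the separation unit passes all N2, so N2 in J = N2 in K = 3087.4 lb/h.
VCM in J: m_A = 1550×0.755 + (1−0.123)·(1−0.562)·m_A, so m_A = 1170.2/0.6159 = 1900.1 lb/h.
J = 1900.1 + 3087.4 = 4987.5 lb/h.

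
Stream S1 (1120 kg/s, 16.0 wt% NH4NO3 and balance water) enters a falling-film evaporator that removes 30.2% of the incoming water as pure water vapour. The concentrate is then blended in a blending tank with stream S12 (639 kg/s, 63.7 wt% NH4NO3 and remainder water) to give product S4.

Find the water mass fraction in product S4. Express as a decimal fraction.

0.603

Vapour removed = 0.302×0.840×1120 = 284.12 kg/s; concentrate = 835.88 kg/s.
water reaching the mixer = 656.68 (from concentrate) + 639×0.363 = 888.64 kg/s.
Product flow = 835.88 + 639 = 1474.9 kg/s; water fraction = 0.603.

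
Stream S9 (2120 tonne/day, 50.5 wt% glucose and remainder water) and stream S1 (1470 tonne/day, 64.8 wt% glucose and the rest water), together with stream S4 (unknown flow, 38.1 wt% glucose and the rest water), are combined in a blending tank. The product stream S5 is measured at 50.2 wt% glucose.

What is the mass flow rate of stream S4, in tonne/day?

Let S4 be the unknown flow. Total out = 3590 + S4.
glucose balance: 2023.2 + 0.381·S4 = 0.502·(3590 + S4)
(0.381 − 0.502)·S4 = 0.502×3590 − 2023.2 = -220.98
S4 = -220.98 / -0.121 = 1826.3 tonne/day

1826 tonne/day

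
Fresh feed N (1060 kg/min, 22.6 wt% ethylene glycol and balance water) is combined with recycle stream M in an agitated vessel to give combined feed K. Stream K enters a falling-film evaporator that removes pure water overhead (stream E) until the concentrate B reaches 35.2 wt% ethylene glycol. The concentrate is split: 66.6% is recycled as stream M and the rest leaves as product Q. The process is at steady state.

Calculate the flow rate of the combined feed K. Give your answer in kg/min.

2417 kg/min

Overall ethylene glycol balance (none leaves overhead): ethylene glycol in fresh feed = ethylene glycol in product, i.e. 1060×0.226 = (1−0.666)·B·0.352.
B = 239.56/(0.352×0.334) = 2037.6 kg/min.
Recycle M = 0.666×2037.6 = 1357.1 kg/min.
Combined feed K = 1060 + 1357.1 = 2417.1 kg/min.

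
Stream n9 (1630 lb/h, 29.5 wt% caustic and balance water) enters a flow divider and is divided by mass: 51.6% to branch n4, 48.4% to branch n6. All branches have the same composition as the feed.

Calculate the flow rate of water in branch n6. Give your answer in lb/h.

556.2 lb/h

Branch n6 total = 0.484×1630 = 788.92 lb/h.
water in n6 = 0.705×788.92 = 556.19 lb/h.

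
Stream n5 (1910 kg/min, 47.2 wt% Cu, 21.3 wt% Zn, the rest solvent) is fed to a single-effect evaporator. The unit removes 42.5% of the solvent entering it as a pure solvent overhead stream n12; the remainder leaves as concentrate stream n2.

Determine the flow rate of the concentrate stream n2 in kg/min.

1654 kg/min

solvent entering = 1910×0.315 = 601.65 kg/min; overhead removed = 0.425×601.65 = 255.7 kg/min.
Concentrate = 1910 − 255.7 = 1654.3 kg/min.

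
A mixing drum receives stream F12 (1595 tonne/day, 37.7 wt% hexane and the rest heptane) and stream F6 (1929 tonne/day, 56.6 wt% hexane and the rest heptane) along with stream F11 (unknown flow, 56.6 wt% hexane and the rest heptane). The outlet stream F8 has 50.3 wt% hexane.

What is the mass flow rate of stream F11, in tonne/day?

Let F11 be the unknown flow. Total out = 3524 + F11.
hexane balance: 1693.1 + 0.566·F11 = 0.503·(3524 + F11)
(0.566 − 0.503)·F11 = 0.503×3524 − 1693.1 = 79.443
F11 = 79.443 / 0.063 = 1261 tonne/day

1261 tonne/day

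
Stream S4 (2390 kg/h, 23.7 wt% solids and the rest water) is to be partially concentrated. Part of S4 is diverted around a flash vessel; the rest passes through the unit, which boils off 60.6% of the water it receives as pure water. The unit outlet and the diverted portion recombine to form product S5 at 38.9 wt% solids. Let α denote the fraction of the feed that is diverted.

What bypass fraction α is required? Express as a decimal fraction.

All 2390×0.237 = 566.43 kg/h of solids reaches S5, so S5 = 566.43/0.389 = 1456.1 kg/h and vapour = 933.88 kg/h.
The evaporator receives (1−α)·2390 of feed at 0.763 water and removes 0.606 of that water:
0.606×0.763×(1−α)×2390 = 933.88
(1−α) = 933.88/1105.1 = 0.8451;  α = 0.1549.

0.155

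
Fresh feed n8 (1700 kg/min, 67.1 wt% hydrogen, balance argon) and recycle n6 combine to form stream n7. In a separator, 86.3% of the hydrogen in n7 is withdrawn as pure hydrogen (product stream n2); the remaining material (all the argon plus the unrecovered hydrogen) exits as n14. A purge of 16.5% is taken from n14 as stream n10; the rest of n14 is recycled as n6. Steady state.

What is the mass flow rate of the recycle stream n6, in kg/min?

2978 kg/min

argon enters only via n8 and leaves only via the purge: 1700×0.329 = 0.165×(argon in n14), and the separator passes all argon, so argon in n7 = argon in n14 = 3389.7 kg/min.
hydrogen in n7: m_A = 1700×0.671 + (1−0.165)·(1−0.863)·m_A, so m_A = 1140.7/0.8856 = 1288 kg/min.
n14 = (1−0.863)×1288 + 3389.7 = 3566.2 kg/min.
Recycle n6 = (1−0.165)×3566.2 = 2977.7 kg/min.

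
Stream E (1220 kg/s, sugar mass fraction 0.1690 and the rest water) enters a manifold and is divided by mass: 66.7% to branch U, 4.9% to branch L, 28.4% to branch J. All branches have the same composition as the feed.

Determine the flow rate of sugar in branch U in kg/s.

137.5 kg/s

Branch U total = 0.667×1220 = 813.74 kg/s.
sugar in U = 0.169×813.74 = 137.52 kg/s.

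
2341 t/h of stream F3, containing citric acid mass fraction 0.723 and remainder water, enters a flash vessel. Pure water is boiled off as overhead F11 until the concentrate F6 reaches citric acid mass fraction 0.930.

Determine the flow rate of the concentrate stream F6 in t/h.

citric acid is conserved: 2341×0.723 = 1692.5 t/h all reports to the concentrate.
Concentrate = 1692.5/(target fraction) = 1819.9 t/h.

1820 t/h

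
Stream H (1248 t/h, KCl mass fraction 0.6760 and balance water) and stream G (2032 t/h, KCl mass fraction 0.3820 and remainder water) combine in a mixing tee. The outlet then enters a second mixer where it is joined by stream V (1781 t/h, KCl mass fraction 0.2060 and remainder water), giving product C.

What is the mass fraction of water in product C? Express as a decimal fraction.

Overall, product flow = 5061 t/h.
water in = 1248×0.324 + 2032×0.618 + 1781×0.794 = 3074.2 t/h.
water fraction in C = 0.6074.

0.6074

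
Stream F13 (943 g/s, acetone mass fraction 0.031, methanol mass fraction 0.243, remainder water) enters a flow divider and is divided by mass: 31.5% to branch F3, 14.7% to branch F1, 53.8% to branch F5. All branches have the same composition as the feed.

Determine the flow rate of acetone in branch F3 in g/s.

Branch F3 total = 0.315×943 = 297.05 g/s.
acetone in F3 = 0.031×297.05 = 9.2084 g/s.

9.208 g/s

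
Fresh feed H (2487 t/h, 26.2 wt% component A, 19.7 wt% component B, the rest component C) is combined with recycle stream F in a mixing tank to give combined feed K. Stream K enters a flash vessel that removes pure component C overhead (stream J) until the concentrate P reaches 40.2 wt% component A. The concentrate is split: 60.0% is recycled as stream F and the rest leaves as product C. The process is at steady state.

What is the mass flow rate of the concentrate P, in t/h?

Overall component A balance (none leaves overhead): component A in fresh feed = component A in product, i.e. 2487×0.262 = (1−0.600)·P·0.402.
P = 651.59/(0.402×0.400) = 4052.2 t/h.

4052 t/h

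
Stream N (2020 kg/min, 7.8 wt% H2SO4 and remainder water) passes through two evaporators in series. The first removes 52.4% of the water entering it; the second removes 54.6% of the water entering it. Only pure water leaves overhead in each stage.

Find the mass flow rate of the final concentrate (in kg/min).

560 kg/min

water in feed = 2020×0.922 = 1862.4 kg/min.
After stage 1: water left = (1−0.524)×1862.4 = 886.52; stream total = 1044.1 kg/min.
After stage 2: water left = (1−0.546)×886.52 = 402.48; final concentrate = 560.04 kg/min.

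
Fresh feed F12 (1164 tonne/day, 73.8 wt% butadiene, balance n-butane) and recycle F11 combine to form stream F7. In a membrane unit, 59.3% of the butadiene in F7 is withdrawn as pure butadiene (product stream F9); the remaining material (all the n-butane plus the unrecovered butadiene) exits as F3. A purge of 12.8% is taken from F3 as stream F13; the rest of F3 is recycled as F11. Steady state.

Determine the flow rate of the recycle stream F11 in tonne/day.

n-butane enters only via F12 and leaves only via the purge: 1164×0.262 = 0.128×(n-butane in F3), and the membrane unit passes all n-butane, so n-butane in F7 = n-butane in F3 = 2382.6 tonne/day.
butadiene in F7: m_A = 1164×0.738 + (1−0.128)·(1−0.593)·m_A, so m_A = 859.03/0.6451 = 1331.6 tonne/day.
F3 = (1−0.593)×1331.6 + 2382.6 = 2924.5 tonne/day.
Recycle F11 = (1−0.128)×2924.5 = 2550.2 tonne/day.

2550 tonne/day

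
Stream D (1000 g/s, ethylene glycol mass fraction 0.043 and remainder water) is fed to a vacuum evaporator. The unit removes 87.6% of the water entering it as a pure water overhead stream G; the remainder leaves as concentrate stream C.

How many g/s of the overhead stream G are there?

water entering = 1000×0.957 = 957 g/s; overhead removed = 0.876×957 = 838.33 g/s.

838.3 g/s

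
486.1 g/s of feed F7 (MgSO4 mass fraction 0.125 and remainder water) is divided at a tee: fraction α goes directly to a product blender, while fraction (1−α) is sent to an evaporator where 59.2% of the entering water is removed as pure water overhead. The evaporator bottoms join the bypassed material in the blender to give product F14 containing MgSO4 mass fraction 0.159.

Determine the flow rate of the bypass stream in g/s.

285.4 g/s

All 486.1×0.125 = 60.763 g/s of MgSO4 reaches F14, so F14 = 60.763/0.159 = 382.15 g/s and vapour = 103.95 g/s.
The evaporator receives (1−α)·486.1 of feed at 0.875 water and removes 0.592 of that water:
0.592×0.875×(1−α)×486.1 = 103.95
(1−α) = 103.95/251.8 = 0.4128;  α = 0.5872.
Bypass flow = 0.5872×486.1 = 285.43 g/s.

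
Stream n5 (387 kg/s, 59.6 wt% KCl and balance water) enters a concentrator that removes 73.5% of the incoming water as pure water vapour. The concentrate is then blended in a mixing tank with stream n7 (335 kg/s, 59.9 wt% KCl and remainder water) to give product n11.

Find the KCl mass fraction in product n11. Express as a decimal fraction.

0.710

Vapour removed = 0.735×0.404×387 = 114.92 kg/s; concentrate = 272.08 kg/s.
KCl reaching the mixer = 230.65 (from concentrate) + 335×0.599 = 431.32 kg/s.
Product flow = 272.08 + 335 = 607.08 kg/s; KCl fraction = 0.710.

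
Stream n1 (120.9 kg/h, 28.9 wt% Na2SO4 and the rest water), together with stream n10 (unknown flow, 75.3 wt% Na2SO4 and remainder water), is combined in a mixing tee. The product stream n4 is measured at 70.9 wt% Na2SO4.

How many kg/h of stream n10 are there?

1154 kg/h

Let n10 be the unknown flow. Total out = 120.9 + n10.
Na2SO4 balance: 34.94 + 0.753·n10 = 0.709·(120.9 + n10)
(0.753 − 0.709)·n10 = 0.709×120.9 − 34.94 = 50.778
n10 = 50.778 / 0.044 = 1154 kg/h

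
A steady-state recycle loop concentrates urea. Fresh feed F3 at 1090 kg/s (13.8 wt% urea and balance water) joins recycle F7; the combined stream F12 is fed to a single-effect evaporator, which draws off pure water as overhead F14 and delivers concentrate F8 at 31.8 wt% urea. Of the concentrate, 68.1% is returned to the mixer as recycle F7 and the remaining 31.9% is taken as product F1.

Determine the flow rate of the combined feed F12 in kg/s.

Overall urea balance (none leaves overhead): urea in fresh feed = urea in product, i.e. 1090×0.138 = (1−0.681)·F8·0.318.
F8 = 150.42/(0.318×0.319) = 1482.8 kg/s.
Recycle F7 = 0.681×1482.8 = 1009.8 kg/s.
Combined feed F12 = 1090 + 1009.8 = 2099.8 kg/s.

2100 kg/s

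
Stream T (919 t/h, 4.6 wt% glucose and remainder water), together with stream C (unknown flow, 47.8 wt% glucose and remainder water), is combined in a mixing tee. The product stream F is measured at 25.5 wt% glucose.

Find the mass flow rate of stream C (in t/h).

861.3 t/h

Let C be the unknown flow. Total out = 919 + C.
glucose balance: 42.274 + 0.478·C = 0.255·(919 + C)
(0.478 − 0.255)·C = 0.255×919 − 42.274 = 192.07
C = 192.07 / 0.223 = 861.3 t/h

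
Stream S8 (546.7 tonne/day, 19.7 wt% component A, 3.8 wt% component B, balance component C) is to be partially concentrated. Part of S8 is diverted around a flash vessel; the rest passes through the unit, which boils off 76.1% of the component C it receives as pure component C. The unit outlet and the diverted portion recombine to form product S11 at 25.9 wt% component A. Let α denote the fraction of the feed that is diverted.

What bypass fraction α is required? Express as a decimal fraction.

All 546.7×0.197 = 107.7 tonne/day of component A reaches S11, so S11 = 107.7/0.259 = 415.83 tonne/day and vapour = 130.87 tonne/day.
The evaporator receives (1−α)·546.7 of feed at 0.765 component C and removes 0.761 of that component C:
0.761×0.765×(1−α)×546.7 = 130.87
(1−α) = 130.87/318.27 = 0.4112;  α = 0.5888.

0.589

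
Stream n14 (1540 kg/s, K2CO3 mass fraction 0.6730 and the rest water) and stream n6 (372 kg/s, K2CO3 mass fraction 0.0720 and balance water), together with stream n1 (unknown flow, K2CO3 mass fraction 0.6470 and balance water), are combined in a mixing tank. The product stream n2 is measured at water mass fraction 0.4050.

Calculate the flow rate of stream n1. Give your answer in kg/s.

1431 kg/s

Let n1 be the unknown flow. Total out = 1912 + n1.
water balance: 848.8 + 0.353·n1 = 0.405·(1912 + n1)
(0.353 − 0.405)·n1 = 0.405×1912 − 848.8 = -74.436
n1 = -74.436 / -0.052 = 1431.5 kg/s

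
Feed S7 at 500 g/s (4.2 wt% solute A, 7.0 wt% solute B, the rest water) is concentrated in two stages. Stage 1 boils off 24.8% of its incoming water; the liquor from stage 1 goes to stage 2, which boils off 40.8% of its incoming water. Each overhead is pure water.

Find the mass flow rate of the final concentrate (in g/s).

water in feed = 500×0.888 = 444 g/s.
After stage 1: water left = (1−0.248)×444 = 333.89; stream total = 389.89 g/s.
After stage 2: water left = (1−0.408)×333.89 = 197.66; final concentrate = 253.66 g/s.

253.7 g/s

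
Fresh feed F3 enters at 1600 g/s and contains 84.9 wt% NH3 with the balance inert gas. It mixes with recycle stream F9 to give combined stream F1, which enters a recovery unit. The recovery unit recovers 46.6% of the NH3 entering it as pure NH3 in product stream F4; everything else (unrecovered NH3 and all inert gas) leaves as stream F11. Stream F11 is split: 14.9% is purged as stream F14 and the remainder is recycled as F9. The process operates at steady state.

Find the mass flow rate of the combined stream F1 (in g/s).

inert gas enters only via F3 and leaves only via the purge: 1600×0.151 = 0.149×(inert gas in F11), and the recovery unit passes all inert gas, so inert gas in F1 = inert gas in F11 = 1621.5 g/s.
NH3 in F1: m_A = 1600×0.849 + (1−0.149)·(1−0.466)·m_A, so m_A = 1358.4/0.5456 = 2489.9 g/s.
F1 = 2489.9 + 1621.5 = 4111.4 g/s.

4111 g/s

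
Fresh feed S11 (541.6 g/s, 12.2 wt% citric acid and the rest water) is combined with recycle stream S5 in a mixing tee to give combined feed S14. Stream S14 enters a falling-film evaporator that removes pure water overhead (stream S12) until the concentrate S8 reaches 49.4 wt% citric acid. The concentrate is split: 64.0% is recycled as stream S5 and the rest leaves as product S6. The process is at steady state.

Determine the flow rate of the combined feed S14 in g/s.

Overall citric acid balance (none leaves overhead): citric acid in fresh feed = citric acid in product, i.e. 541.6×0.122 = (1−0.640)·S8·0.494.
S8 = 66.075/(0.494×0.360) = 371.54 g/s.
Recycle S5 = 0.640×371.54 = 237.79 g/s.
Combined feed S14 = 541.6 + 237.79 = 779.39 g/s.

779.4 g/s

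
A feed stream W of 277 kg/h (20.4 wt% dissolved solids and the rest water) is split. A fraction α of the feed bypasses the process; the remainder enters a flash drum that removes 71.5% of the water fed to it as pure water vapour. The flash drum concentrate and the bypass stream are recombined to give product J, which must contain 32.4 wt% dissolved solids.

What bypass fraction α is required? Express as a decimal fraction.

All 277×0.204 = 56.508 kg/h of dissolved solids reaches J, so J = 56.508/0.324 = 174.41 kg/h and vapour = 102.59 kg/h.
The evaporator receives (1−α)·277 of feed at 0.796 water and removes 0.715 of that water:
0.715×0.796×(1−α)×277 = 102.59
(1−α) = 102.59/157.65 = 0.6508;  α = 0.3492.

0.349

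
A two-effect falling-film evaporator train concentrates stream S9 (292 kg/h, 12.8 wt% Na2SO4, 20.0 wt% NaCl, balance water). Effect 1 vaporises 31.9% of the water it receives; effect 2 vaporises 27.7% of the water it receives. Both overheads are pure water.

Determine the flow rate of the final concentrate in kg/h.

192.4 kg/h

water in feed = 292×0.672 = 196.22 kg/h.
After stage 1: water left = (1−0.319)×196.22 = 133.63; stream total = 229.4 kg/h.
After stage 2: water left = (1−0.277)×133.63 = 96.613; final concentrate = 192.39 kg/h.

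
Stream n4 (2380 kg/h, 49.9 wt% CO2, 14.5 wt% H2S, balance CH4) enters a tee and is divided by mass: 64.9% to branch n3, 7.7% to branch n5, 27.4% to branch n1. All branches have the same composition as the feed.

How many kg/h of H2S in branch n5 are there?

Branch n5 total = 0.077×2380 = 183.26 kg/h.
H2S in n5 = 0.145×183.26 = 26.573 kg/h.

26.57 kg/h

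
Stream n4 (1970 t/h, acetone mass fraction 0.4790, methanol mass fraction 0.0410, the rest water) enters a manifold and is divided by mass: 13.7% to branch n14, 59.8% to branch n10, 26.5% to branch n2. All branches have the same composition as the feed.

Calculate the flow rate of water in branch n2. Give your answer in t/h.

250.6 t/h

Branch n2 total = 0.265×1970 = 522.05 t/h.
water in n2 = 0.480×522.05 = 250.58 t/h.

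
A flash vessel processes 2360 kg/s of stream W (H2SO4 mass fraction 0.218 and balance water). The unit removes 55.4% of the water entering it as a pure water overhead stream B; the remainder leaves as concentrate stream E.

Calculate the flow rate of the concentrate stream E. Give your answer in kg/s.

1338 kg/s

water entering = 2360×0.782 = 1845.5 kg/s; overhead removed = 0.554×1845.5 = 1022.4 kg/s.
Concentrate = 2360 − 1022.4 = 1337.6 kg/s.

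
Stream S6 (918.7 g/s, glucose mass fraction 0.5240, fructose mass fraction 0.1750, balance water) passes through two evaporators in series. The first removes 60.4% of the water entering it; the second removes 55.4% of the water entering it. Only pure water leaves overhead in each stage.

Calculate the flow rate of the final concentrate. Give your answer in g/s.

691 g/s

water in feed = 918.7×0.301 = 276.53 g/s.
After stage 1: water left = (1−0.604)×276.53 = 109.51; stream total = 751.68 g/s.
After stage 2: water left = (1−0.554)×109.51 = 48.839; final concentrate = 691.01 g/s.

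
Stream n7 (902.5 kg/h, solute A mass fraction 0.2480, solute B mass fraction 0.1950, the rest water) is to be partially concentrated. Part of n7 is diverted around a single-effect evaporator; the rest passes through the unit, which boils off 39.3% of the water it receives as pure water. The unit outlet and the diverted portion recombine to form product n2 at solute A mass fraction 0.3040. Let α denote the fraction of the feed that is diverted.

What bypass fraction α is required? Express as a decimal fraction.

0.158

All 902.5×0.248 = 223.82 kg/h of solute A reaches n2, so n2 = 223.82/0.304 = 736.25 kg/h and vapour = 166.25 kg/h.
The evaporator receives (1−α)·902.5 of feed at 0.557 water and removes 0.393 of that water:
0.393×0.557×(1−α)×902.5 = 166.25
(1−α) = 166.25/197.56 = 0.8415;  α = 0.1585.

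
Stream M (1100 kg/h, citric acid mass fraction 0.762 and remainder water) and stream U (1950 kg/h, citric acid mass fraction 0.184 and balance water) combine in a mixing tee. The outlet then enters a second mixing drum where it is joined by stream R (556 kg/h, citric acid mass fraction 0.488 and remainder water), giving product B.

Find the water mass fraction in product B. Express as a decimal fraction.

Overall, product flow = 3606 kg/h.
water in = 1100×0.238 + 1950×0.816 + 556×0.512 = 2137.7 kg/h.
water fraction in B = 0.593.

0.593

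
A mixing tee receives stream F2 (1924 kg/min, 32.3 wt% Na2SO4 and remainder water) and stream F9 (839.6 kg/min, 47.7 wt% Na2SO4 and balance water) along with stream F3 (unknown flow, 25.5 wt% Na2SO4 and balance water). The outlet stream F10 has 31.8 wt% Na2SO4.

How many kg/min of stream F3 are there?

Let F3 be the unknown flow. Total out = 2763.6 + F3.
Na2SO4 balance: 1021.9 + 0.255·F3 = 0.318·(2763.6 + F3)
(0.255 − 0.318)·F3 = 0.318×2763.6 − 1021.9 = -143.12
F3 = -143.12 / -0.063 = 2271.7 kg/min

2272 kg/min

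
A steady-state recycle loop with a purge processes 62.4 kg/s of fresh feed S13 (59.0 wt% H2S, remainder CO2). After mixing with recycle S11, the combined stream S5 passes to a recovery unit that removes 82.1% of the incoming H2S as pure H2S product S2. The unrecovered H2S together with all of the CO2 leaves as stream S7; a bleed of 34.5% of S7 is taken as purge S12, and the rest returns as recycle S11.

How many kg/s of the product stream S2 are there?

34.24 kg/s

H2S in S5: m_A = 62.4×0.590 + (1−0.345)·(1−0.821)·m_A, so m_A = 36.816/0.8828 = 41.706 kg/s.
Product S2 = 0.821×41.706 = 34.24 kg/s.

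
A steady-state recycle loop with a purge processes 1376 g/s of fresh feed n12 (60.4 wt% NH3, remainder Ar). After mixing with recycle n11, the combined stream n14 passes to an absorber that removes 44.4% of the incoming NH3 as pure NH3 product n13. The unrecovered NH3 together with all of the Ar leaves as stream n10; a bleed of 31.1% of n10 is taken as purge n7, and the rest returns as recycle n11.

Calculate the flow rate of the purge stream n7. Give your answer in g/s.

777.8 g/s

Ar enters only via n12 and leaves only via the purge: 1376×0.396 = 0.311×(Ar in n10), and the absorber passes all Ar, so Ar in n14 = Ar in n10 = 1752.1 g/s.
NH3 in n14: m_A = 1376×0.604 + (1−0.311)·(1−0.444)·m_A, so m_A = 831.1/0.6169 = 1347.2 g/s.
n10 = (1−0.444)×1347.2 + 1752.1 = 2501.1 g/s.
Purge n7 = 0.311×2501.1 = 777.85 g/s.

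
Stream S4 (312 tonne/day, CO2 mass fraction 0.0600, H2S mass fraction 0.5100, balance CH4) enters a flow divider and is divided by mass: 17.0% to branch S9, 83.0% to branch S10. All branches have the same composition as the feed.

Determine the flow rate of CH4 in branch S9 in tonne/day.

22.81 tonne/day

Branch S9 total = 0.170×312 = 53.04 tonne/day.
CH4 in S9 = 0.430×53.04 = 22.807 tonne/day.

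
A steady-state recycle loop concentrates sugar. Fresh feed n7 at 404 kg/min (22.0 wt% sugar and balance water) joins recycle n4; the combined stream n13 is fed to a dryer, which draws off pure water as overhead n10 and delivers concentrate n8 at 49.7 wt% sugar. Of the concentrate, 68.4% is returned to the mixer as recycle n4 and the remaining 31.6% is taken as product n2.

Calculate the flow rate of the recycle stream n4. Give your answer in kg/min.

Overall sugar balance (none leaves overhead): sugar in fresh feed = sugar in product, i.e. 404×0.220 = (1−0.684)·n8·0.497.
n8 = 88.88/(0.497×0.316) = 565.93 kg/min.
Recycle n4 = 0.684×565.93 = 387.09 kg/min.

387.1 kg/min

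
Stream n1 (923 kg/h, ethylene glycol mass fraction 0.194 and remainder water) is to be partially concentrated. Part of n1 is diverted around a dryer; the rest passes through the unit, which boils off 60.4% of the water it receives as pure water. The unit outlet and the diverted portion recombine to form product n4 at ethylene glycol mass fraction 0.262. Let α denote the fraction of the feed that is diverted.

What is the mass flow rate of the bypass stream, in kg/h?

430.9 kg/h

All 923×0.194 = 179.06 kg/h of ethylene glycol reaches n4, so n4 = 179.06/0.262 = 683.44 kg/h and vapour = 239.56 kg/h.
The evaporator receives (1−α)·923 of feed at 0.806 water and removes 0.604 of that water:
0.604×0.806×(1−α)×923 = 239.56
(1−α) = 239.56/449.34 = 0.5331;  α = 0.4669.
Bypass flow = 0.4669×923 = 430.92 kg/h.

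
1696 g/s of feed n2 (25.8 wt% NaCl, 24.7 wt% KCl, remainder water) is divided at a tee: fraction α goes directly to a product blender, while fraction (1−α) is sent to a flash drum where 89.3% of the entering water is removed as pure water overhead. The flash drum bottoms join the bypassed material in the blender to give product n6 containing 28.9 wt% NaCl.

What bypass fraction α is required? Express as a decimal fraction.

All 1696×0.258 = 437.57 g/s of NaCl reaches n6, so n6 = 437.57/0.289 = 1514.1 g/s and vapour = 181.92 g/s.
The evaporator receives (1−α)·1696 of feed at 0.495 water and removes 0.893 of that water:
0.893×0.495×(1−α)×1696 = 181.92
(1−α) = 181.92/749.69 = 0.2427;  α = 0.7573.

0.757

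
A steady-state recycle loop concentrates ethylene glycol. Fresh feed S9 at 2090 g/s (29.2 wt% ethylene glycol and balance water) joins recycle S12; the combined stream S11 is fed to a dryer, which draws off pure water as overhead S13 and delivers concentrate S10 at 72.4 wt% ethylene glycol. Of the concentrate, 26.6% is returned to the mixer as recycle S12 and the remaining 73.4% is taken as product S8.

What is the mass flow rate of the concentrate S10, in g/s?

Overall ethylene glycol balance (none leaves overhead): ethylene glycol in fresh feed = ethylene glycol in product, i.e. 2090×0.292 = (1−0.266)·S10·0.724.
S10 = 610.28/(0.724×0.734) = 1148.4 g/s.

1148 g/s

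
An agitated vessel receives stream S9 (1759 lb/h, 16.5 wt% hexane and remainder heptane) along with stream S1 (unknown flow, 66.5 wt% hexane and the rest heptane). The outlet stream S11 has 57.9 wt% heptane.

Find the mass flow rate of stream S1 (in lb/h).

Let S1 be the unknown flow. Total out = 1759 + S1.
heptane balance: 1468.8 + 0.335·S1 = 0.579·(1759 + S1)
(0.335 − 0.579)·S1 = 0.579×1759 − 1468.8 = -450.3
S1 = -450.3 / -0.244 = 1845.5 lb/h

1846 lb/h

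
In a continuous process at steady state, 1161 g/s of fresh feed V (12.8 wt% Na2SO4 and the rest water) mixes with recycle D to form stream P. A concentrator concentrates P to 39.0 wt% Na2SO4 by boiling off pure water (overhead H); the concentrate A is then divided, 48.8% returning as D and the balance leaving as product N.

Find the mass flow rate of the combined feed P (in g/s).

1524 g/s

Overall Na2SO4 balance (none leaves overhead): Na2SO4 in fresh feed = Na2SO4 in product, i.e. 1161×0.128 = (1−0.488)·A·0.390.
A = 148.61/(0.390×0.512) = 744.23 g/s.
Recycle D = 0.488×744.23 = 363.18 g/s.
Combined feed P = 1161 + 363.18 = 1524.2 g/s.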